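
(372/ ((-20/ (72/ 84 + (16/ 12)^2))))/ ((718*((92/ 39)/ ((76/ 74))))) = -635531/21385630 = -0.03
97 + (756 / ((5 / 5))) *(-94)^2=6680113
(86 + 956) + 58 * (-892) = -50694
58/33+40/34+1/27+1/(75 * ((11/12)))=376861/126225 = 2.99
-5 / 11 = -0.45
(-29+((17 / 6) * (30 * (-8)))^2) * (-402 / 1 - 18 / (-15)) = -926591484/5 = -185318296.80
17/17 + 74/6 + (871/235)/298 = 13.35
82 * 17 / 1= 1394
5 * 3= 15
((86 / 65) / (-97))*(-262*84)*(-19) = -35961072/6305 = -5703.58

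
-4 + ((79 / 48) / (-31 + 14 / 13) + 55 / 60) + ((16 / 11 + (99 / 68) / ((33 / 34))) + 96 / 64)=90113/68464 = 1.32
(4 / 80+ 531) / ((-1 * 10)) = -10621/200 = -53.10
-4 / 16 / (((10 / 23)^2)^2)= -279841/40000 = -7.00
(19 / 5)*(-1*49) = -931/5 = -186.20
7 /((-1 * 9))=-7/9 = -0.78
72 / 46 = 36/23 = 1.57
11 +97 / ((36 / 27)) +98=727/4 = 181.75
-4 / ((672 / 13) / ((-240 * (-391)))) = -50830/7 = -7261.43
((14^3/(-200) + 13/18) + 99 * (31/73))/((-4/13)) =-12402949/131400 = -94.39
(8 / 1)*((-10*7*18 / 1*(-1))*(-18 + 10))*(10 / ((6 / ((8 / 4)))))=-268800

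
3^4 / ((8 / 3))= 243/8 = 30.38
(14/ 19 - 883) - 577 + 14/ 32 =-443483/304 = -1458.83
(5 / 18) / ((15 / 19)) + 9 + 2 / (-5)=2417/270 = 8.95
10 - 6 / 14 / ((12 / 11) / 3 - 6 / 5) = 3385/322 = 10.51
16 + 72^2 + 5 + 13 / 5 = 26038/5 = 5207.60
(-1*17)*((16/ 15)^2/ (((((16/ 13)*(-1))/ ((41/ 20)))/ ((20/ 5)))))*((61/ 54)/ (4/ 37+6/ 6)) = 3990376/30375 = 131.37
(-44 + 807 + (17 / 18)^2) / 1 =763.89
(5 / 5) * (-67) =-67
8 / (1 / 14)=112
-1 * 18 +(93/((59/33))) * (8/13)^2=16938/9971 = 1.70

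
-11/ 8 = -1.38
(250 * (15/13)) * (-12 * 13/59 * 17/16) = -95625/118 = -810.38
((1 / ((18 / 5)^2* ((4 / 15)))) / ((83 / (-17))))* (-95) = 201875/35856 = 5.63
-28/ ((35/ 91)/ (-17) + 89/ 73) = -112931/4826 = -23.40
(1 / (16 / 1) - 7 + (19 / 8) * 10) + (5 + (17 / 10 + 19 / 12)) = 6023/240 = 25.10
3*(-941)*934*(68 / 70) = -89647188/35 = -2561348.23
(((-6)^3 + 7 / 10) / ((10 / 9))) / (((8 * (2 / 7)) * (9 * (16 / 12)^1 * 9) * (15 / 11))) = -165781/288000 = -0.58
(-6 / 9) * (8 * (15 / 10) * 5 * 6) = -240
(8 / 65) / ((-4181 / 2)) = -16/271765 = 0.00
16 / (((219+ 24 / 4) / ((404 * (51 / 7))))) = 109888/525 = 209.31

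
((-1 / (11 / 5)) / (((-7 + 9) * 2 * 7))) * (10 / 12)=-25/1848 = -0.01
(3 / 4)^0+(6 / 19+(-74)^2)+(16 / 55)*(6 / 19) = 5723891/1045 = 5477.41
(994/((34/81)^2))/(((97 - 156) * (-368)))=3260817/12549536 = 0.26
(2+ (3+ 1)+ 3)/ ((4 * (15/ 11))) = 33/20 = 1.65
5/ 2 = 2.50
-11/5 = -2.20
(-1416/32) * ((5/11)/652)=-885/28688 = -0.03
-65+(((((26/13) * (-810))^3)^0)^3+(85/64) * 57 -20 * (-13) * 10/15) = 35527/192 = 185.04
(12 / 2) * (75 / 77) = 450/77 = 5.84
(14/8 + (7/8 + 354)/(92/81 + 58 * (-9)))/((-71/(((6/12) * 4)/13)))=-360701/155765480 = 0.00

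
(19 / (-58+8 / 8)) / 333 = -1/999 = 0.00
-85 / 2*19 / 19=-42.50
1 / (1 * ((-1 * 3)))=-1/3 = -0.33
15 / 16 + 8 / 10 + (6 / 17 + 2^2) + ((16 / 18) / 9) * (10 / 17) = 677323/110160 = 6.15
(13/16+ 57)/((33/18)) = 2775/88 = 31.53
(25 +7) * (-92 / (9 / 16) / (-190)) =23552/855 = 27.55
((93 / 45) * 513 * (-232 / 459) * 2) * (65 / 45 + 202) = -500404976/2295 = -218041.38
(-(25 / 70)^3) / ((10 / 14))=-25/392 = -0.06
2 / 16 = 1/8 = 0.12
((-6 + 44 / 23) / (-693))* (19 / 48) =893/382536 = 0.00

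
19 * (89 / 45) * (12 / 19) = 356/15 = 23.73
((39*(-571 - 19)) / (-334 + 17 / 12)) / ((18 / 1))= 1180/307 = 3.84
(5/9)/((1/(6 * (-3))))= -10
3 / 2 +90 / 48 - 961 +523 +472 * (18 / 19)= 1905/152 = 12.53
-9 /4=-2.25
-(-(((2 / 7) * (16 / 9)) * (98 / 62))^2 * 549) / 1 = 3060736/8649 = 353.88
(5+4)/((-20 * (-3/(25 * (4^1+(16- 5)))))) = 225/4 = 56.25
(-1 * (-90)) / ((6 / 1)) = 15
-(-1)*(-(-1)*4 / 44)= 0.09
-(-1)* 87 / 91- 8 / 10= 71/455 = 0.16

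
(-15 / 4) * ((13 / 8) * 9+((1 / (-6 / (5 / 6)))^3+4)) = -4344215/62208 = -69.83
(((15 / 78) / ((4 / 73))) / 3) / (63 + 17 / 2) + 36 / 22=36869/22308 = 1.65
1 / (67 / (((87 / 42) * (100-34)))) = 957/469 = 2.04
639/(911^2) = 639/829921 = 0.00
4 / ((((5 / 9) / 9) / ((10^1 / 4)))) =162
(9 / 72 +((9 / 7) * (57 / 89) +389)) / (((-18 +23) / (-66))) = -64135599/12460 = -5147.32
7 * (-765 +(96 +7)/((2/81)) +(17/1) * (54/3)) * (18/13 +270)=91683900/13 = 7052607.69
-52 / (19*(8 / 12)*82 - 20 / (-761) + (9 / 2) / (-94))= -22318608/445790621 = -0.05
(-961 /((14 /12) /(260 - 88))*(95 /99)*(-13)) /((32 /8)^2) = 51033905/462 = 110463.00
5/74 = 0.07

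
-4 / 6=-2/3 = -0.67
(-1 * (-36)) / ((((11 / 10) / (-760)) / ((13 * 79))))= -280987200/11 = -25544290.91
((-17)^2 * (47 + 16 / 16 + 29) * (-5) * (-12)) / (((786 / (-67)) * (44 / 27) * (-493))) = 1076355/7598 = 141.66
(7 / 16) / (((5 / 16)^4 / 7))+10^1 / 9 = 1812586/5625 = 322.24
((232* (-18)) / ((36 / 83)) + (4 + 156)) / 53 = -9468/53 = -178.64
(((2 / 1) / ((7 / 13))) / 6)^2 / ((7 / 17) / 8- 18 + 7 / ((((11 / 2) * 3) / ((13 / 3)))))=-252824/10628443 = -0.02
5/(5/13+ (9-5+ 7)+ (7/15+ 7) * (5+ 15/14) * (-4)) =-195/6628 = -0.03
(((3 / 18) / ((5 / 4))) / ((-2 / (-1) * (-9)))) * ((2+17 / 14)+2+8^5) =-242.76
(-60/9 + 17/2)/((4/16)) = 22/3 = 7.33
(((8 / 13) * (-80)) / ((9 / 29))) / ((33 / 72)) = -148480/429 = -346.11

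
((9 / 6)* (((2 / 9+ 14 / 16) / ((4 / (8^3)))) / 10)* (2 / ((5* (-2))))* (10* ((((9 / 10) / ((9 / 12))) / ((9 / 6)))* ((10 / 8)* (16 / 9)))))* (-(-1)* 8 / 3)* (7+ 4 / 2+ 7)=-1294336/405 = -3195.89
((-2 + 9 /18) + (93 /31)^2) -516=-1017/2 = -508.50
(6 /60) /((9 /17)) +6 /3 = 197/90 = 2.19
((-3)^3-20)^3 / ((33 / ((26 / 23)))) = -2699398/759 = -3556.52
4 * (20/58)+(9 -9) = 1.38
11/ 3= 3.67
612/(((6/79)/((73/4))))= 294117/2 = 147058.50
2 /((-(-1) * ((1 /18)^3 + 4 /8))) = 11664/2917 = 4.00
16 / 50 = 8/25 = 0.32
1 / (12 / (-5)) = -5/12 = -0.42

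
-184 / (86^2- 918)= -92/3239 = -0.03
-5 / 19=-0.26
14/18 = 7/9 = 0.78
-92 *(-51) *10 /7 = 46920/7 = 6702.86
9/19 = 0.47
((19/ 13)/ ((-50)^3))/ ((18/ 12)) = -19/2437500 = 0.00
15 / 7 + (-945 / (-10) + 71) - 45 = 1717/14 = 122.64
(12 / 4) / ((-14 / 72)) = -108/7 = -15.43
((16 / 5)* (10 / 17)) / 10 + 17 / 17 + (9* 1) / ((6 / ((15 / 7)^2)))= 67273/8330 = 8.08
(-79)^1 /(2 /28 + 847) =-1106/11859 = -0.09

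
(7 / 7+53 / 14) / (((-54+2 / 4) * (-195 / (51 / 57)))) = 1139/2775045 = 0.00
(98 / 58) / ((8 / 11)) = 539/232 = 2.32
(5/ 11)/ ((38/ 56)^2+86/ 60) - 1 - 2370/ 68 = -296632639/8329354 = -35.61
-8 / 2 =-4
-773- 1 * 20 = -793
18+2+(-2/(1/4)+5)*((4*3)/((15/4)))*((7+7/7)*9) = -3356/5 = -671.20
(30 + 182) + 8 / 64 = 1697/8 = 212.12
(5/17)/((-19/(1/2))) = -5/646 = -0.01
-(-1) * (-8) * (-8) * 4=256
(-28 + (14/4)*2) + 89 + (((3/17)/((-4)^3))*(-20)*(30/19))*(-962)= -20369/1292 = -15.77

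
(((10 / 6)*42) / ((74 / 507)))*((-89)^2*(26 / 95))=730902354/703 = 1039690.40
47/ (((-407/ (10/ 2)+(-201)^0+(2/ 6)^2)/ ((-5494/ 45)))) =258218/3613 = 71.47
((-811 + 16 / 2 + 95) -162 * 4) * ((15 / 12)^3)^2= -5296875/1024 = -5172.73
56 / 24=7/3 = 2.33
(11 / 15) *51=187/5 = 37.40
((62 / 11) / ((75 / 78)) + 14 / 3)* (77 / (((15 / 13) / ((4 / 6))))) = 1580852/3375 = 468.40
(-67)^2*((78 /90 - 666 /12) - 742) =-107282611/30 = -3576087.03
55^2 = 3025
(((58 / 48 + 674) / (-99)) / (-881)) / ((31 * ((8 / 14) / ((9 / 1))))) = 113435/28840416 = 0.00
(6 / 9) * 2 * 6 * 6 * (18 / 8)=108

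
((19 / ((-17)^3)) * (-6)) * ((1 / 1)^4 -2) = -114/4913 = -0.02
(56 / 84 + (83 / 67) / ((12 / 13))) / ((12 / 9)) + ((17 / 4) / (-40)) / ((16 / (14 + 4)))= 1.39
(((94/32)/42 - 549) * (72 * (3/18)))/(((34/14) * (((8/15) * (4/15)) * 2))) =-82998225/8704 = -9535.64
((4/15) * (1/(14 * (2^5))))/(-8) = -1/13440 = 0.00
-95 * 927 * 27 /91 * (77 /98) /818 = -26155305/1042132 = -25.10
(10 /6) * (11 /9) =55/27 = 2.04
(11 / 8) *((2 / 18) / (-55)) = -1/360 = 0.00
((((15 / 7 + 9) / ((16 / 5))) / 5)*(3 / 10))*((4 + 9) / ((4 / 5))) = 1521/448 = 3.40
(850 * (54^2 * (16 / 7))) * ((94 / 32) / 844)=19718.04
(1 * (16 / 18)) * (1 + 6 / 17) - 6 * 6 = -5324/153 = -34.80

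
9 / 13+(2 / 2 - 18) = -212/13 = -16.31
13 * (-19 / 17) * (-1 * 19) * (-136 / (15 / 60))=-150176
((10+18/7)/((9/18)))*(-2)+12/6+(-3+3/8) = -2851/56 = -50.91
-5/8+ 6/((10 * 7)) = -151/280 = -0.54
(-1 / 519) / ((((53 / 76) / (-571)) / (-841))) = -1326.79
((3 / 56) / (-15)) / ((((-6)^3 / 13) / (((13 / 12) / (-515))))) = -169/373766400 = 0.00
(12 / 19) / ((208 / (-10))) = -15/494 = -0.03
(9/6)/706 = 3/1412 = 0.00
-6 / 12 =-1/2 = -0.50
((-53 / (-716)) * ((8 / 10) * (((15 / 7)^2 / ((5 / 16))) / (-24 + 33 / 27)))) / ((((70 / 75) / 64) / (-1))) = 6594048/2517277 = 2.62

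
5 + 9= 14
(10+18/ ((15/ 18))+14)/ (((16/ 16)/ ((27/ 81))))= 76/5 = 15.20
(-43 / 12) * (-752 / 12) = 2021/9 = 224.56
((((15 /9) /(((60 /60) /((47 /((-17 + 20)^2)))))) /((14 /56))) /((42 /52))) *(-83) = -3577.64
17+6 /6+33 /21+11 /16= 2269/112 = 20.26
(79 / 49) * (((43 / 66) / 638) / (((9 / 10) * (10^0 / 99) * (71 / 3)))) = 16985/2219602 = 0.01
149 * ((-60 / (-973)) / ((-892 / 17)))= -37995/216979 = -0.18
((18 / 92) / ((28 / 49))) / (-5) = -63/920 = -0.07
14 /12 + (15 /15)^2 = 13/6 = 2.17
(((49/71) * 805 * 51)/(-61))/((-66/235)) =157582775/95282 = 1653.86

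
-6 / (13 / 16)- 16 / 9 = -1072/117 = -9.16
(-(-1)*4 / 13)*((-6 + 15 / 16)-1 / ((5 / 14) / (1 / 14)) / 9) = -3661/2340 = -1.56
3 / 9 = 1/3 = 0.33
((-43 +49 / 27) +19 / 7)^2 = 52867441/35721 = 1480.01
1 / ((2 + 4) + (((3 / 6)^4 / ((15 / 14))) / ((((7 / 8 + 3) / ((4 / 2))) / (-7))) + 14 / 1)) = 465/9202 = 0.05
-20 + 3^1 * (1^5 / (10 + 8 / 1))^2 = -2159/108 = -19.99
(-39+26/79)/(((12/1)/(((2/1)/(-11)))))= 3055/5214 = 0.59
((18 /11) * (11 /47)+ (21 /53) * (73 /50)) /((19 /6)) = 0.30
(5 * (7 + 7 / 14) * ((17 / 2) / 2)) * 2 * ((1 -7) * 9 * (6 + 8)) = -240975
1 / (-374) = -1/374 = 0.00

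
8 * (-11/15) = -88/15 = -5.87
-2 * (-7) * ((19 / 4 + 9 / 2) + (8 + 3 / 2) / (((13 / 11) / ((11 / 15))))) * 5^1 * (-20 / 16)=-413455/312 = -1325.18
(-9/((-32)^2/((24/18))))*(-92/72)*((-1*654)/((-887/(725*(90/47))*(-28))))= -0.55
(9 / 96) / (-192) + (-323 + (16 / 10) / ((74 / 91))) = -121632953/378880 = -321.03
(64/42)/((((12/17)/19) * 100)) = 646/1575 = 0.41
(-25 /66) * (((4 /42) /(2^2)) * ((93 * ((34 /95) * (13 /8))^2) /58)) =-1514071/309547392 = 0.00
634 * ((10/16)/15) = 317/12 = 26.42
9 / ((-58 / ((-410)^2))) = -756450/29 = -26084.48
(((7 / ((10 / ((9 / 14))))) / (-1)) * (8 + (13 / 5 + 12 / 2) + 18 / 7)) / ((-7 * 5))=6039/24500 = 0.25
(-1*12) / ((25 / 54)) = -648/25 = -25.92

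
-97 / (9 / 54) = -582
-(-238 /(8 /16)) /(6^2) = 119/9 = 13.22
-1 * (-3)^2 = -9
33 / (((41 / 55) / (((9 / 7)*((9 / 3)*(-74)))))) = -3626370/287 = -12635.44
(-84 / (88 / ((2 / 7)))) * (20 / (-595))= 12/1309 = 0.01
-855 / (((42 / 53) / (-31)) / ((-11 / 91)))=-5150805/1274 = -4043.02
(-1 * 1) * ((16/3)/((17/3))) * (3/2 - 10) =8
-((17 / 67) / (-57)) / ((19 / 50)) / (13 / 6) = 1700/314431 = 0.01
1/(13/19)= 19/13 = 1.46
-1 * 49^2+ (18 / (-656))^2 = -258309103/107584 = -2401.00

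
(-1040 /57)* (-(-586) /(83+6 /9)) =-127.79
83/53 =1.57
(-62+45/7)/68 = -389/476 = -0.82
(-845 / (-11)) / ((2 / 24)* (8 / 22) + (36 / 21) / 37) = 131313/131 = 1002.39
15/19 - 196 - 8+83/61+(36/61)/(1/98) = -166912/1159 = -144.01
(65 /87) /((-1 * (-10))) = 13/174 = 0.07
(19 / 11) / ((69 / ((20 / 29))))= 380/22011 = 0.02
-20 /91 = -0.22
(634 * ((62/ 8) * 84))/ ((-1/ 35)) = -14445690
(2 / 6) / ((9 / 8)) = 8/27 = 0.30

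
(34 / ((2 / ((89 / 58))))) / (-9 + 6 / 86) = -2.92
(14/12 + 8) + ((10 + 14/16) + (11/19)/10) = 20.10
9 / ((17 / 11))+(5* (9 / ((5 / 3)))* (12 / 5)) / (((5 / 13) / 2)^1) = 342.78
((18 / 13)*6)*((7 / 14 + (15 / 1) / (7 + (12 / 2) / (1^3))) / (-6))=-387/169 = -2.29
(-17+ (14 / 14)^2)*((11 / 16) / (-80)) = 11/80 = 0.14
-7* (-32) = 224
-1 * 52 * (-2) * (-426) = -44304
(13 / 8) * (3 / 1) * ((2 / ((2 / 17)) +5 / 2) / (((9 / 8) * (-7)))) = -169/14 = -12.07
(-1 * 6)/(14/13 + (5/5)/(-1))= -78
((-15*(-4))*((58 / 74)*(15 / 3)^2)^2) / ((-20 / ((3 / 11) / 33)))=-1576875/165649 = -9.52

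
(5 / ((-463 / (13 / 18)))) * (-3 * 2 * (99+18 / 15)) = 2171/463 = 4.69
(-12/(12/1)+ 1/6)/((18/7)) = -0.32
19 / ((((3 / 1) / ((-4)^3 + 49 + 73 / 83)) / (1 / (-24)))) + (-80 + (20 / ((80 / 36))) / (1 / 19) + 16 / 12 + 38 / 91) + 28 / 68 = 223931413/2311218 = 96.89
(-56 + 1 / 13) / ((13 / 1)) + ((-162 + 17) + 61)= -14923/169 = -88.30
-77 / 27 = -2.85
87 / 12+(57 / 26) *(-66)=-7147/52 = -137.44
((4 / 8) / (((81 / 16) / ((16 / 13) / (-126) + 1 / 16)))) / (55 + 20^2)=691/60368490 = 0.00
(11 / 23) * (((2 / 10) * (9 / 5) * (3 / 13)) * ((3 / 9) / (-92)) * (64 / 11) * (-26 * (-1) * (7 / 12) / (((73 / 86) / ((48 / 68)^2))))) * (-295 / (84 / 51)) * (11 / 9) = 5358144/3282445 = 1.63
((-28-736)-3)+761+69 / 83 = -429/83 = -5.17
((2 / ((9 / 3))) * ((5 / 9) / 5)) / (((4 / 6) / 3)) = 1/3 = 0.33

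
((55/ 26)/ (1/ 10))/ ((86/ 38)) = 5225/559 = 9.35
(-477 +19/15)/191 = -7136/2865 = -2.49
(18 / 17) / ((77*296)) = 9/193732 = 0.00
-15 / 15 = -1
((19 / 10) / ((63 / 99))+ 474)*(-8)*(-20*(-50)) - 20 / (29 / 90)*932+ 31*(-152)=-787324536/203 = -3878445.99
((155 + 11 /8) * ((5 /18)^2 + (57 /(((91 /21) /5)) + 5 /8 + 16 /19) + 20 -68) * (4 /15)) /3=429682499/1600560 = 268.46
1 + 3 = 4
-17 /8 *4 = -17/2 = -8.50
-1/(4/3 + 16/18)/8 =-9/160 = -0.06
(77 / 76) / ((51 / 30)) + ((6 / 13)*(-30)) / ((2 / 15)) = -867095/8398 = -103.25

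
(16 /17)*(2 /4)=8/17 = 0.47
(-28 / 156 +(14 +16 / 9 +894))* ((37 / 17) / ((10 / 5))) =989.86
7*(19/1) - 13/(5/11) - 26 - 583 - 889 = -1393.60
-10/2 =-5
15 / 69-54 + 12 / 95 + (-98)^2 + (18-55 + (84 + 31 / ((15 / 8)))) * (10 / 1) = 66767113/6555 = 10185.68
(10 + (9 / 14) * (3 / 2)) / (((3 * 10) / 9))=921/280 = 3.29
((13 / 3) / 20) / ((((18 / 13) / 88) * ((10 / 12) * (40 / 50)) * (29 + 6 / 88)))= 40898/57555 = 0.71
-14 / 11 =-1.27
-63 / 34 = -1.85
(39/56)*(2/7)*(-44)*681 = -292149/49 = -5962.22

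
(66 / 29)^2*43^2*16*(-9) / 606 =-193301856/84941 = -2275.72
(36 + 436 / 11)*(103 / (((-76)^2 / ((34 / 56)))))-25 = -672162/27797 = -24.18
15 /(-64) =-15/64 = -0.23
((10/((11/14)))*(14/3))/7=280/33 = 8.48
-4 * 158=-632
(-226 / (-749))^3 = 11543176/420189749 = 0.03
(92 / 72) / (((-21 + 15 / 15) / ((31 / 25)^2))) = -22103/225000 = -0.10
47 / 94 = 1/2 = 0.50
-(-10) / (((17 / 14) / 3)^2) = 17640/289 = 61.04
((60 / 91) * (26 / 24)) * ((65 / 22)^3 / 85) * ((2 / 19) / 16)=274625/192601024 = 0.00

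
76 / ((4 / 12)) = 228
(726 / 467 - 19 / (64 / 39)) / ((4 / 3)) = -898749/119552 = -7.52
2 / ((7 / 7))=2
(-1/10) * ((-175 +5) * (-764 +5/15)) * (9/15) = -38947/5 = -7789.40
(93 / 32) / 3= 31/32 = 0.97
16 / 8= 2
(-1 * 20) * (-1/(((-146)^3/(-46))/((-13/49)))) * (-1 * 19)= 28405/19061833 = 0.00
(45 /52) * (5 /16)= 225/832 = 0.27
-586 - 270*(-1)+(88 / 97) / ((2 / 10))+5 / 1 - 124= -41755/97 = -430.46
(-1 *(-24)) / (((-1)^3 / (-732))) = 17568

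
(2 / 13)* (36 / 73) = 72/949 = 0.08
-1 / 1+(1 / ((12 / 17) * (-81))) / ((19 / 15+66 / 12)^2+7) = -1283168/1282743 = -1.00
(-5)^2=25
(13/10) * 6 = 39/5 = 7.80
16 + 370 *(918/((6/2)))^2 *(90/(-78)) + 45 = -519679007/13 = -39975308.23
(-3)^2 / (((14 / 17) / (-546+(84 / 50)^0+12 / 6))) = -83079/14 = -5934.21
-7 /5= -1.40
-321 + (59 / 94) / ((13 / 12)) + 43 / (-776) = -151949225/474136 = -320.48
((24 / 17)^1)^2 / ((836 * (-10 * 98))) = -36/14798245 = 0.00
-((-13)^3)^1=2197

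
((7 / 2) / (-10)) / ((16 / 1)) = -7/320 = -0.02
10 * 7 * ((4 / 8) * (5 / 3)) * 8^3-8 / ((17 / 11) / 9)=1520824/51 = 29820.08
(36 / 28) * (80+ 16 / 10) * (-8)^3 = -1880064/35 = -53716.11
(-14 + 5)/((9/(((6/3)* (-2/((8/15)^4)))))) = 50625/1024 = 49.44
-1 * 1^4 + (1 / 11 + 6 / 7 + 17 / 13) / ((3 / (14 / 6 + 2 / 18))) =2059/2457 = 0.84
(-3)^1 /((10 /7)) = -21/10 = -2.10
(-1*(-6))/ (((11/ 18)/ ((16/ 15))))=576/55 = 10.47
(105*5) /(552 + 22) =75/82 = 0.91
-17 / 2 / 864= -0.01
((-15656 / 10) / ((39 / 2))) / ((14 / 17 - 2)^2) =-565573/9750 = -58.01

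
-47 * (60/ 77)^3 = -10152000/456533 = -22.24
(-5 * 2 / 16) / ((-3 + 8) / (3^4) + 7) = -405/4576 = -0.09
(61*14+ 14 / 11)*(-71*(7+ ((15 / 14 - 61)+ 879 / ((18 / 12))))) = -356074656/11 = -32370423.27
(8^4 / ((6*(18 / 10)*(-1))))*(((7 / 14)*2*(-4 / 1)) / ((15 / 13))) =106496/81 = 1314.77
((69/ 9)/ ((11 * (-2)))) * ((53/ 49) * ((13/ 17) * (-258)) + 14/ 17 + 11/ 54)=219717643/2968812 = 74.01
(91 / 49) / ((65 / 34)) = 34/35 = 0.97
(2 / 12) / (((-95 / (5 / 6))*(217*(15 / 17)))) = -17/2226420 = 0.00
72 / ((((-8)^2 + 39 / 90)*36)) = 60/1933 = 0.03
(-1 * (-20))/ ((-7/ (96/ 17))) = -1920/119 = -16.13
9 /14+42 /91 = 201/182 = 1.10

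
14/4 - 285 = -563/2 = -281.50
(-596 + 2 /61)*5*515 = -93611550/61 = -1534615.57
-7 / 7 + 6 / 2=2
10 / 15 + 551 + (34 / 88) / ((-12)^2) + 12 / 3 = 3520721/6336 = 555.67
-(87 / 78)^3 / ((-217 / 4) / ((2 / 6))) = 0.01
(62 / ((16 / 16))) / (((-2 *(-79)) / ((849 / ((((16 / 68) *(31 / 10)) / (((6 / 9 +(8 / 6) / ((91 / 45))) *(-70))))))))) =-43539550/1027 = -42394.89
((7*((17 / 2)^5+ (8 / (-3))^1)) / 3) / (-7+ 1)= -29815205/1728 = -17254.17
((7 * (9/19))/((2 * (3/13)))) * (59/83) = 16107/3154 = 5.11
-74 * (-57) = 4218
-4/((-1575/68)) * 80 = 4352/315 = 13.82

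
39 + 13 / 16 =637/16 = 39.81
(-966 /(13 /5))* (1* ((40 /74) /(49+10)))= -3.40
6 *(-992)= -5952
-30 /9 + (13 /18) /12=-3.27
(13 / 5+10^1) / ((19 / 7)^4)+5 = 3409288/651605 = 5.23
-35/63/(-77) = 5/693 = 0.01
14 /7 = 2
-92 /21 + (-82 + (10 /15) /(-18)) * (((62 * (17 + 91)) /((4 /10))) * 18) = -519107492/21 = -24719404.38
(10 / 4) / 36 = 0.07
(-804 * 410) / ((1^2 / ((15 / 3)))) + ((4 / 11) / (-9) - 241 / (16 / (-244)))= -651231817/396 = -1644524.79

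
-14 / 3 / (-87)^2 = -14/22707 = 0.00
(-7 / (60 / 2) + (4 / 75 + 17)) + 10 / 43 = 17.05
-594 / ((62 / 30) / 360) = -3207600/31 = -103470.97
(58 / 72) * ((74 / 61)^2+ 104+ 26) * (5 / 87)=1223015/200934 = 6.09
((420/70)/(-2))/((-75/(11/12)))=11/300 = 0.04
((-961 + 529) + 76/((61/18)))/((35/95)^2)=-9019224/2989 = -3017.47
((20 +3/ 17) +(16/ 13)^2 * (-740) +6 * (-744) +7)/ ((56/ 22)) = -87821107/40222 = -2183.41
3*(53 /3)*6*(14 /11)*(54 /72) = 3339/11 = 303.55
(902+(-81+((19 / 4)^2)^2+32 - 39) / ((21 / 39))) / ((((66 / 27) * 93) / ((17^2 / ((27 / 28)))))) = 872113277/392832 = 2220.07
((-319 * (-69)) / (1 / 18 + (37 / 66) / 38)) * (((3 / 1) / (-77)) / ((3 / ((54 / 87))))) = -406296/161 = -2523.58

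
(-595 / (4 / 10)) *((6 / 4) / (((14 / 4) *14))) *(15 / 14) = -19125/392 = -48.79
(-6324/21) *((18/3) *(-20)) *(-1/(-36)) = 21080/21 = 1003.81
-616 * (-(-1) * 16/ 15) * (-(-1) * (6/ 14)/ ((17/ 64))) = -90112/85 = -1060.14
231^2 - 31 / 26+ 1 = 1387381/26 = 53360.81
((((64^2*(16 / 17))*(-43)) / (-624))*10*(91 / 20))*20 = 12328960/51 = 241744.31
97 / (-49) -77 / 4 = -4161/196 = -21.23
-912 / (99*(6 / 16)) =-2432/99 = -24.57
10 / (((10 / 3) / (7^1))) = 21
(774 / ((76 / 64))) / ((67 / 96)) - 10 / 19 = 1188194/1273 = 933.38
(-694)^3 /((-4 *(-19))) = -83563846/19 = -4398097.16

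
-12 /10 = -6/5 = -1.20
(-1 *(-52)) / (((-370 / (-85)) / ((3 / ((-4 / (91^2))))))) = -5490303/74 = -74193.28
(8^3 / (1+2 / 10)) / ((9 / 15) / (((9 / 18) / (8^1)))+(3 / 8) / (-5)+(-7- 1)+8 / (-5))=-51200/9 = -5688.89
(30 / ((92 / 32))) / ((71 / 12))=2880/1633 = 1.76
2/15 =0.13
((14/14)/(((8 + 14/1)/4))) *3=6/11 = 0.55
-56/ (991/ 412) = -23072/991 = -23.28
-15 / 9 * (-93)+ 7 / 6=937/6 = 156.17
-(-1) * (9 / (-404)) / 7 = -9/2828 = 0.00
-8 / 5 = -1.60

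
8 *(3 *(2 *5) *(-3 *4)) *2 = -5760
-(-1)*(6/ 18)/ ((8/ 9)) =3/8 = 0.38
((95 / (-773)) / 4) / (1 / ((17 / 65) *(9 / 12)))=-969/160784 = -0.01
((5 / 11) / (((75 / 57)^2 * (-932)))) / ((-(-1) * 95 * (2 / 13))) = -247/12815000 = 0.00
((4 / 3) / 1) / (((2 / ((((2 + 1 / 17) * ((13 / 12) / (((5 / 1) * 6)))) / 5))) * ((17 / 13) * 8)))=1183/1248480 = 0.00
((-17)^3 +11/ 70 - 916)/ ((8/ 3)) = -1224057/560 = -2185.82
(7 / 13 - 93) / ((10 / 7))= -4207/65 = -64.72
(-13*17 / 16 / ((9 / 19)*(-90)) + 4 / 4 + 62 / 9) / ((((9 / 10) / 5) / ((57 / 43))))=10111705/167184 = 60.48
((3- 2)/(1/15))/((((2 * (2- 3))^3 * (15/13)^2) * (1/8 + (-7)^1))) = 169/825 = 0.20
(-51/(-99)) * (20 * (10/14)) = 1700/231 = 7.36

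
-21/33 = -7/11 = -0.64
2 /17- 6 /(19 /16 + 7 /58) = -46114/10319 = -4.47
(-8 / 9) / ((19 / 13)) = -104/171 = -0.61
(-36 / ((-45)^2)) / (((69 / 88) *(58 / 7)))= -1232/450225 = 0.00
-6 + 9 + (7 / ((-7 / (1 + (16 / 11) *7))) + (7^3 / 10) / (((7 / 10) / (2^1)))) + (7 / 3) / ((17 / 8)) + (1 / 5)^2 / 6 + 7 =915579/9350 = 97.92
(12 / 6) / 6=0.33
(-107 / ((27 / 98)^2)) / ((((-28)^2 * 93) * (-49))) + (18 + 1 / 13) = 63730571/3525444 = 18.08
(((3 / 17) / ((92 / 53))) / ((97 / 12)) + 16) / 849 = 607309/32200023 = 0.02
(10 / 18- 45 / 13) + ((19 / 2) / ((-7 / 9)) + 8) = -11663/1638 = -7.12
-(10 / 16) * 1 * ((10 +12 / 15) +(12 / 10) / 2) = -7.12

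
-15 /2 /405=-1/54 = -0.02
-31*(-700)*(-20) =-434000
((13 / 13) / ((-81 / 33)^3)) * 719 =-956989/19683 = -48.62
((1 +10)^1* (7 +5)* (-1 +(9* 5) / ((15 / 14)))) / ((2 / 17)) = 46002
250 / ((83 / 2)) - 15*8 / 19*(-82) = 826220/1577 = 523.92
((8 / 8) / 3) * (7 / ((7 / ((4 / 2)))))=0.67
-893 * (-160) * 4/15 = 114304/3 = 38101.33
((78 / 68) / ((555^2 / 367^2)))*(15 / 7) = 1750957/1629110 = 1.07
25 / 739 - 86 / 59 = -1.42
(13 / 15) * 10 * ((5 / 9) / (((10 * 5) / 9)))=13/15 = 0.87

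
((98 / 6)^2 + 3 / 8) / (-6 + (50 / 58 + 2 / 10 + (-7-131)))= -2789075/1492272 = -1.87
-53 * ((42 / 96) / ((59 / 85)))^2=-18763325/891136 = -21.06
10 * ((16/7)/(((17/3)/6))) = 2880/119 = 24.20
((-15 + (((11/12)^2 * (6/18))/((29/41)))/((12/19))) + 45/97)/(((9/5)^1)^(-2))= -202830637/4500800 = -45.07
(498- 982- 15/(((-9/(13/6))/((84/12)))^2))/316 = -511853/307152 = -1.67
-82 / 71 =-1.15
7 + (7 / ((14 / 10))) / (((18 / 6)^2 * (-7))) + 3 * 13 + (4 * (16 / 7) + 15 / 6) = 7253/126 = 57.56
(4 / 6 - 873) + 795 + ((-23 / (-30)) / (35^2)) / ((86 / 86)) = -2841977/36750 = -77.33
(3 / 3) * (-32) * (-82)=2624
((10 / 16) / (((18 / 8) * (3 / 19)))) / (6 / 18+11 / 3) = 95/216 = 0.44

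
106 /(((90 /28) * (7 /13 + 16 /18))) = 19292/835 = 23.10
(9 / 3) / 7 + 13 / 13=10/7 = 1.43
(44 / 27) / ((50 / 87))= 638/225 = 2.84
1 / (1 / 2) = 2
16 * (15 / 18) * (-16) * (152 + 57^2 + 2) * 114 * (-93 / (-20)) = -384838464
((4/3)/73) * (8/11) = 32/2409 = 0.01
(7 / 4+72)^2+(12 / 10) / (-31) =13488779/2480 = 5439.02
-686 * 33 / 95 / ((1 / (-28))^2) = -17748192/95 = -186823.07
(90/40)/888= 3/1184 = 0.00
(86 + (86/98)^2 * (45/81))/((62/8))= 7470476/669879 = 11.15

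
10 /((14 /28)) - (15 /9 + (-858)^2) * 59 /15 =-130300423/45 = -2895564.96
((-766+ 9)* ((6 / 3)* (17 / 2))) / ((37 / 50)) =-643450/37 = -17390.54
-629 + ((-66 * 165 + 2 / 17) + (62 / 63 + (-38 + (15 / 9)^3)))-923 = -40079825/3213 = -12474.27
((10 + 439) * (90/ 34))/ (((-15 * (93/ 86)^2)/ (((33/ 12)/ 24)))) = -9132211/1176264 = -7.76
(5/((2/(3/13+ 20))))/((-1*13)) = -1315/338 = -3.89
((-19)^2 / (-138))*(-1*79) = 28519/138 = 206.66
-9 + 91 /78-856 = -5183/6 = -863.83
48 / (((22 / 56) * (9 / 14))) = 190.06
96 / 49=1.96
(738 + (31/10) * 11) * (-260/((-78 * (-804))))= -7721/2412 = -3.20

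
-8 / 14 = -4/7 = -0.57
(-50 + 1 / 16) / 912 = -799/14592 = -0.05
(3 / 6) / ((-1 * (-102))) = 1/204 = 0.00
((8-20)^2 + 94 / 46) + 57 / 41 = 139030/943 = 147.43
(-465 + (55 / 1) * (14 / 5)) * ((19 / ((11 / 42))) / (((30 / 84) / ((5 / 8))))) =-868623/22 = -39482.86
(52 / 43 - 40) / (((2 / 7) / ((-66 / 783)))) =42812/3741 = 11.44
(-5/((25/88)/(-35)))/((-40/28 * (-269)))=2156/1345 = 1.60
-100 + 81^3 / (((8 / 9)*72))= 525041/64 = 8203.77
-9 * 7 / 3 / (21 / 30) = -30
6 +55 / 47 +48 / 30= 2061/235 = 8.77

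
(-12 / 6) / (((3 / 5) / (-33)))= 110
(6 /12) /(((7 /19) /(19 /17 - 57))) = -9025/119 = -75.84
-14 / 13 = -1.08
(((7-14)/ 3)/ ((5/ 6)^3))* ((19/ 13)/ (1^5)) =-9576/1625 = -5.89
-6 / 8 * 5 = -15/4 = -3.75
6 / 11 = 0.55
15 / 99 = 0.15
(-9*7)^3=-250047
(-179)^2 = 32041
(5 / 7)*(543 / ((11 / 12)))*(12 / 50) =39096/385 = 101.55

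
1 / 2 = 0.50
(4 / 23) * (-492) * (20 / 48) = -820/23 = -35.65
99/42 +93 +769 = 12101/14 = 864.36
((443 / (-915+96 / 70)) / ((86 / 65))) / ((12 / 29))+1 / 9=-0.77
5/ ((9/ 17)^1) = 85/9 = 9.44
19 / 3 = 6.33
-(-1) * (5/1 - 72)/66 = -67/66 = -1.02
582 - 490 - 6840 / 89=1348/89 = 15.15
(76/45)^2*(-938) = -2675.50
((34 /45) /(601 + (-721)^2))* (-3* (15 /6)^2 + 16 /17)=-1211/46839780 = 0.00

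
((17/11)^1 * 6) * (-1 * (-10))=1020/11 = 92.73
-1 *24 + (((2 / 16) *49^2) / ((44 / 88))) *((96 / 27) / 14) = 1156/9 = 128.44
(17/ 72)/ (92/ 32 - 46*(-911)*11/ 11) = 17/3017439 = 0.00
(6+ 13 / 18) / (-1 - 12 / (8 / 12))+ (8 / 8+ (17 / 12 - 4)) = -1325/684 = -1.94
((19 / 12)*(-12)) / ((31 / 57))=-34.94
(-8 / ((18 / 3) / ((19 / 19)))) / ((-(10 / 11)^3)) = 1331/750 = 1.77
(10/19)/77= 10/1463 = 0.01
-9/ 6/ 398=-3/796 = 0.00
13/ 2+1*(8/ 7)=107/14 = 7.64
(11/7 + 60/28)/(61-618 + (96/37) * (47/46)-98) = -22126/3886043 = -0.01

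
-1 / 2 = -0.50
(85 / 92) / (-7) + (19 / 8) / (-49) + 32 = 286885/9016 = 31.82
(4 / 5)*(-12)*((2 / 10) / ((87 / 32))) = -512/725 = -0.71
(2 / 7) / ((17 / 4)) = 8/119 = 0.07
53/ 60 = 0.88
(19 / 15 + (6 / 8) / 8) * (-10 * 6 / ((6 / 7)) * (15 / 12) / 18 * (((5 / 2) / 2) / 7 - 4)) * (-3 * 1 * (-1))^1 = 349355/4608 = 75.81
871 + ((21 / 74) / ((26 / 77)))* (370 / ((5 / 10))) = 19408/13 = 1492.92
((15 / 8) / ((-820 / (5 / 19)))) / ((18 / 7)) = -35/149568 = 0.00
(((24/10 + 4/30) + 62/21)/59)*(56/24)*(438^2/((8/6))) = 9208512/295 = 31215.29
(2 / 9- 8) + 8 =2/9 = 0.22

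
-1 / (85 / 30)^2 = -36/289 = -0.12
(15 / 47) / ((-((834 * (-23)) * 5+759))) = 5/1490699 = 0.00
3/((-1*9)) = -1/3 = -0.33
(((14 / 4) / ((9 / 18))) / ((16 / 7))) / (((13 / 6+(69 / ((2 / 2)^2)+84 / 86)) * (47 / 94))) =903/10636 = 0.08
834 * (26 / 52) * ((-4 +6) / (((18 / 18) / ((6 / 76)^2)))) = 3753/722 = 5.20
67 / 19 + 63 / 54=4.69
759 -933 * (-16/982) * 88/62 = 11881155/15221 = 780.58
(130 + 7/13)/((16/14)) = 11879/104 = 114.22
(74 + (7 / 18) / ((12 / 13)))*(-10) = -80375/108 = -744.21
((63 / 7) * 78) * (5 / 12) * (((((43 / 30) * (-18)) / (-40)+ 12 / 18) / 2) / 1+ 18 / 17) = 1364181/2720 = 501.54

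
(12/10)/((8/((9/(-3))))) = -9/20 = -0.45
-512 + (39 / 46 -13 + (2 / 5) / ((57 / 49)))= -6867127/13110 = -523.81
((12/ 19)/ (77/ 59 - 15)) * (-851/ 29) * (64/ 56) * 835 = 503094180/389557 = 1291.45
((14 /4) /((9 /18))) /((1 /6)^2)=252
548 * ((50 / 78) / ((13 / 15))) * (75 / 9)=1712500/507 = 3377.71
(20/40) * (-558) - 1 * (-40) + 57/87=-6912/29 = -238.34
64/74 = 32/37 = 0.86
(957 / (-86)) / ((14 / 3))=-2871/1204 = -2.38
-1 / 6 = -0.17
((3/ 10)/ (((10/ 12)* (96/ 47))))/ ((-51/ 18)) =-0.06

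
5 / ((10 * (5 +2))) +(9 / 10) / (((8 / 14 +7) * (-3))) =0.03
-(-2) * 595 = 1190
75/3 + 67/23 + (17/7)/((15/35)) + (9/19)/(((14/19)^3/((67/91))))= 593584295/17229576 = 34.45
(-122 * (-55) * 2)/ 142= 94.51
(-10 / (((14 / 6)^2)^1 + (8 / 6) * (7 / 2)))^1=-0.99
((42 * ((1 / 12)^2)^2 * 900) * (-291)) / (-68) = 16975/2176 = 7.80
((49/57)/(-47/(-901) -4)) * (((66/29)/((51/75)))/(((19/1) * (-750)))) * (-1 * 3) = -28567/186191165 = 0.00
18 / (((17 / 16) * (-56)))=-36/119 = -0.30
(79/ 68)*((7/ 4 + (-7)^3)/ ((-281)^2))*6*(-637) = 206072685/10738696 = 19.19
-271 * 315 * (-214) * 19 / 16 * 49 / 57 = 149189565/8 = 18648695.62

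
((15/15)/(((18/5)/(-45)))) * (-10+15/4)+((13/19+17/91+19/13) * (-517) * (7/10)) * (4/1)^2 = -132672029/9880 = -13428.34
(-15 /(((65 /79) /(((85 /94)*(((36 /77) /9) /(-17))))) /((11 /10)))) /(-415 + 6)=-237/1749293 = 0.00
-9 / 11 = -0.82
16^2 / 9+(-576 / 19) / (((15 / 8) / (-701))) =11362.51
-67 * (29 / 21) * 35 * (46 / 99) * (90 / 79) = -4468900/2607 = -1714.19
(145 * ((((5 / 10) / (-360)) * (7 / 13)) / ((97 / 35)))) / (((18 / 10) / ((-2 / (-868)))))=-5075/101323872 = 0.00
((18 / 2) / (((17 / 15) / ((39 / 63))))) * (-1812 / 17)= -1060020/2023 = -523.98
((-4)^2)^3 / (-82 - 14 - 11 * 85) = -4096/1031 = -3.97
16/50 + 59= 1483/25 = 59.32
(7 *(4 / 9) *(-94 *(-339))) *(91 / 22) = 13532428/33 = 410073.58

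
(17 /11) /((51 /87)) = 2.64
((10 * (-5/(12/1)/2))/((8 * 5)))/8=-0.01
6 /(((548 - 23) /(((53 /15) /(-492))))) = -53/645750 = 0.00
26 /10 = 13/5 = 2.60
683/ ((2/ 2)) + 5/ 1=688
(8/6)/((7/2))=8/21 = 0.38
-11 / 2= -5.50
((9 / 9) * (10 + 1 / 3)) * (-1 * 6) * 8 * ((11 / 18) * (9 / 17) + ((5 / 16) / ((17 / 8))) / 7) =-20336/119 = -170.89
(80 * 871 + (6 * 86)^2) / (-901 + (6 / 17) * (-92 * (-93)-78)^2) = 5710912/431243587 = 0.01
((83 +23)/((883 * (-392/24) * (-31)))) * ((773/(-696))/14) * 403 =-532597/70265608 = -0.01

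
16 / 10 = 8/5 = 1.60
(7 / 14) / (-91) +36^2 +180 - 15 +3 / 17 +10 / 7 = 646469/442 = 1462.60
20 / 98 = 10/49 = 0.20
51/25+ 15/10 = 177/50 = 3.54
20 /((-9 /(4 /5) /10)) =-17.78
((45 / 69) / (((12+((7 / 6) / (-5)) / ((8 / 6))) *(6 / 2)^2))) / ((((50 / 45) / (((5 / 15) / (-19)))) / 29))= -580/206701 = 0.00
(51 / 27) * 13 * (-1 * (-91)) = 20111/9 = 2234.56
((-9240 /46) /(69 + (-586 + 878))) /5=-924/8303 = -0.11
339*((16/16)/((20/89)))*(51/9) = 170969/20 = 8548.45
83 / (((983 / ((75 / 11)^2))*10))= 93375/237886 = 0.39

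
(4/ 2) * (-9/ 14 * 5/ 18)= -5/14 = -0.36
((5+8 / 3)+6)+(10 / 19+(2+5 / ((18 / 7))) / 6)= 14.85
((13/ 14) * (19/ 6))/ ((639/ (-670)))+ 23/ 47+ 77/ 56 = -6149341/5045544 = -1.22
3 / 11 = 0.27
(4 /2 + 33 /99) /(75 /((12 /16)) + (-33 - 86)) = -7/57 = -0.12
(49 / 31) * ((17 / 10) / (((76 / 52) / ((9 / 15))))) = 1.10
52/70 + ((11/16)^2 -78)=-687989/8960 = -76.78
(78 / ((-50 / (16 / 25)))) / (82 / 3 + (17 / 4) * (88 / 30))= -624/24875 = -0.03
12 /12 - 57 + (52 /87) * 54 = -688/29 = -23.72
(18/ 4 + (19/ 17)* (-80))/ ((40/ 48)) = -8661/85 = -101.89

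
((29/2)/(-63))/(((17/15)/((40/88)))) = -725/7854 = -0.09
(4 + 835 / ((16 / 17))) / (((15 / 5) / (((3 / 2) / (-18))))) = -4753/192 = -24.76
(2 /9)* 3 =2/3 = 0.67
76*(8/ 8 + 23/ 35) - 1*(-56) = 181.94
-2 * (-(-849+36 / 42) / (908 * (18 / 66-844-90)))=65307/32641238 = 0.00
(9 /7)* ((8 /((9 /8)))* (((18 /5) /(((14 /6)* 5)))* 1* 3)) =10368/1225 = 8.46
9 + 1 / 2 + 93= 205/2 = 102.50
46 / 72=23/36 = 0.64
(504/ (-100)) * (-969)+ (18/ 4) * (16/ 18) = 122194/25 = 4887.76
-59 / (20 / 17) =-1003/20 = -50.15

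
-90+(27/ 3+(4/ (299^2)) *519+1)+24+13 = -3842167/89401 = -42.98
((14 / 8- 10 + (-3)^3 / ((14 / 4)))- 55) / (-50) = 1987/1400 = 1.42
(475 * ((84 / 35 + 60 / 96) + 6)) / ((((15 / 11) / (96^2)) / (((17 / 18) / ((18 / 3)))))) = 41044256/9 = 4560472.89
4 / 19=0.21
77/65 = 1.18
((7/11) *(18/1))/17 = 126/187 = 0.67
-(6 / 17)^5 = -7776/1419857 = -0.01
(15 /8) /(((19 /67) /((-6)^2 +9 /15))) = 36783/152 = 241.99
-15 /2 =-7.50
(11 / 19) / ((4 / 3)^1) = 33/76 = 0.43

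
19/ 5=3.80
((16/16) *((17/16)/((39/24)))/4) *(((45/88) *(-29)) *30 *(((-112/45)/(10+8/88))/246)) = 17255/236652 = 0.07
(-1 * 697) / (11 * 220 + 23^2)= -697/2949 = -0.24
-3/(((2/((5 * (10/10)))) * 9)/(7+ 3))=-25/3 = -8.33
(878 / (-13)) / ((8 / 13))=-439/4 = -109.75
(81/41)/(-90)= -0.02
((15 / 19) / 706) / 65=3/174382 = 0.00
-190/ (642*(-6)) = 95/1926 = 0.05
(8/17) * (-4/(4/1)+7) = 48/17 = 2.82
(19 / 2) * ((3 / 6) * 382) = 3629/2 = 1814.50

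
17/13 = 1.31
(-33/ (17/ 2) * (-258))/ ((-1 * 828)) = -473/391 = -1.21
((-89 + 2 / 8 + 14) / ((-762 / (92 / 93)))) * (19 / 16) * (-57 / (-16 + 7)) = 2482597/3401568 = 0.73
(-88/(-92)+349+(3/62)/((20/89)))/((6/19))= 63250373/57040 = 1108.88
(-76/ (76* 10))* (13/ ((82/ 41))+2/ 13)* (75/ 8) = -2595/416 = -6.24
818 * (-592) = -484256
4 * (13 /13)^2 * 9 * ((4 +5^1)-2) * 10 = 2520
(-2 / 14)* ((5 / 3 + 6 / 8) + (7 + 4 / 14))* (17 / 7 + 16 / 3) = -132845/12348 = -10.76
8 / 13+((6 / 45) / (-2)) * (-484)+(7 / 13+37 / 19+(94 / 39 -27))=13311/1235 = 10.78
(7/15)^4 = 0.05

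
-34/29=-1.17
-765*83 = -63495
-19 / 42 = -0.45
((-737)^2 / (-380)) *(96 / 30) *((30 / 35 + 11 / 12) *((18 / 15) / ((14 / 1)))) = -80932181/116375 = -695.44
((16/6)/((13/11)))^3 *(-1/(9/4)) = -2725888/533871 = -5.11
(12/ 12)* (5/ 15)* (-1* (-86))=86/3 = 28.67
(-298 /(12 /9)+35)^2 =142129/4 = 35532.25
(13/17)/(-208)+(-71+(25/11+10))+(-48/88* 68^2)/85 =-120229/1360 = -88.40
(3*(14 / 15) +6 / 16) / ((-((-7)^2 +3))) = -127/2080 = -0.06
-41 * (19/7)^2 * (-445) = 6586445/49 = 134417.24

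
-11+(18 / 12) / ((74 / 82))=-691/74 = -9.34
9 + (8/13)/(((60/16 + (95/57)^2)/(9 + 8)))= 32391/3055 = 10.60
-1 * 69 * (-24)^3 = 953856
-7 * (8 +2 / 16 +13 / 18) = -4459/72 = -61.93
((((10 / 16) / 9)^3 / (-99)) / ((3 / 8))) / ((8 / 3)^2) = -125/98537472 = 0.00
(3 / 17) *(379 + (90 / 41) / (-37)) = 1724559/25789 = 66.87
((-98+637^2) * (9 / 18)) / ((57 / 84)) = 5679394/19 = 298915.47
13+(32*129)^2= 17040397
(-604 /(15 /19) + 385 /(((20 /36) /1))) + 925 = 12794/15 = 852.93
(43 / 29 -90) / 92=-2567/2668 = -0.96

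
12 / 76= 0.16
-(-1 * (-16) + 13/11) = -189/11 = -17.18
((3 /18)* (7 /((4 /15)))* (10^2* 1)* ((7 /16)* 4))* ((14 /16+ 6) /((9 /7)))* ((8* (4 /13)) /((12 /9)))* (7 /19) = 16506875/5928 = 2784.56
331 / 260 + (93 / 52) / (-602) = 198797/156520 = 1.27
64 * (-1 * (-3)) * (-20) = -3840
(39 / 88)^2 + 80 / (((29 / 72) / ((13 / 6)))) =96689229/224576 = 430.54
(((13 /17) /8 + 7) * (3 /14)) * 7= 2895/272 = 10.64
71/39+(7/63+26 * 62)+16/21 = 1322434/819 = 1614.69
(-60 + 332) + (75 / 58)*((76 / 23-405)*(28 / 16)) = -3399083/5336 = -637.01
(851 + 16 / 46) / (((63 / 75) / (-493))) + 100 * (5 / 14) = -80439525/161 = -499624.38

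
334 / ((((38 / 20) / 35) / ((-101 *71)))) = -44120521.05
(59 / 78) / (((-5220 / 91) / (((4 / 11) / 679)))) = -59/8354610 = 0.00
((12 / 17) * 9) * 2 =216/17 = 12.71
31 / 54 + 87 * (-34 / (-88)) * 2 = 20137/297 = 67.80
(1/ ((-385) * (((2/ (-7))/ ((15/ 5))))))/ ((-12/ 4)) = -1/110 = -0.01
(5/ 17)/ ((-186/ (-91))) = 455/3162 = 0.14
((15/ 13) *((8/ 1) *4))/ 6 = 6.15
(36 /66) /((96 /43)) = 43/176 = 0.24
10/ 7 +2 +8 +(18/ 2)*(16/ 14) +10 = 222/7 = 31.71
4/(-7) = -4/7 = -0.57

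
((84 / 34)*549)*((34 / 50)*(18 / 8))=103761/50 = 2075.22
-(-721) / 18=721/18 = 40.06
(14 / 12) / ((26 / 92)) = 161/39 = 4.13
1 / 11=0.09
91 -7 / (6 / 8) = 245/3 = 81.67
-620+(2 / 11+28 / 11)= -6790/11 = -617.27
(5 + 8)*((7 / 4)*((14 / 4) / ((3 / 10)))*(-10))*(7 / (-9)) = 111475/54 = 2064.35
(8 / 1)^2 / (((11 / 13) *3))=832/33 = 25.21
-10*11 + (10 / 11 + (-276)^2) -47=836219/11 = 76019.91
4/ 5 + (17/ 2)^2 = 1461/20 = 73.05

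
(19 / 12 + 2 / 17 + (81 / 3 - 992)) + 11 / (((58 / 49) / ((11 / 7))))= -5612483/5916 = -948.70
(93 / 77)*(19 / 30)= 589/770 = 0.76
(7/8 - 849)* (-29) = 196765/8 = 24595.62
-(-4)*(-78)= -312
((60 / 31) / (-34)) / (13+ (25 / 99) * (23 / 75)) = -4455/1023434 = 0.00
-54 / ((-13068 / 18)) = 9/121 = 0.07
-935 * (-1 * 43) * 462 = 18574710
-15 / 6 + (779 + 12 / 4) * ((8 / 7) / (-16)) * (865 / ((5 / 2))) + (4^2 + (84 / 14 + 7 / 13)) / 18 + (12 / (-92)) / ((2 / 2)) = -364080589/18837 = -19327.95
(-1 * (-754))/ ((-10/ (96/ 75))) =-12064/125 = -96.51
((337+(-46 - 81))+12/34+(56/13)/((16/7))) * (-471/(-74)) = 44184039/32708 = 1350.86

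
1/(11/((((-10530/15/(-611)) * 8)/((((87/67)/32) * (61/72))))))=24.31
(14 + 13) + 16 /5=151/5 = 30.20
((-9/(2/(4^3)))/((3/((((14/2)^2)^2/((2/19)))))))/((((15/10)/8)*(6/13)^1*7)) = -10844288/3 = -3614762.67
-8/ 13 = -0.62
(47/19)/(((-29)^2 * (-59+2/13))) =-611/12223935 = 0.00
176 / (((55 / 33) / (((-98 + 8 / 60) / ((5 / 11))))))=-2842048/125 = -22736.38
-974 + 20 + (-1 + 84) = -871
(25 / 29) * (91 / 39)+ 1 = 262/87 = 3.01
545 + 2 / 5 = 2727/5 = 545.40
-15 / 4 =-3.75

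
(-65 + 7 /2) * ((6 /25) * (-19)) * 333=2334663/25 = 93386.52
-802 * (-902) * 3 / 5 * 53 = 115021236/5 = 23004247.20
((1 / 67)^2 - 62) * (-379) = 105482143/4489 = 23497.92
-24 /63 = -8/21 = -0.38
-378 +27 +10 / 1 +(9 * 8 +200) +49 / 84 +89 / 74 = -29843/444 = -67.21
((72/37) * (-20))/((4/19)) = -6840/37 = -184.86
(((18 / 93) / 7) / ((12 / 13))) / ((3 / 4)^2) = 104/1953 = 0.05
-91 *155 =-14105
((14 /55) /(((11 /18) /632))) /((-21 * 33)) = -2528/6655 = -0.38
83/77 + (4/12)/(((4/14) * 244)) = 122051/112728 = 1.08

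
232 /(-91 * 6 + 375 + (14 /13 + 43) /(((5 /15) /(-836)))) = -3016/1439307 = 0.00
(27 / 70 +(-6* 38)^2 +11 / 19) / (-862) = -60.31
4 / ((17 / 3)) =12/17 = 0.71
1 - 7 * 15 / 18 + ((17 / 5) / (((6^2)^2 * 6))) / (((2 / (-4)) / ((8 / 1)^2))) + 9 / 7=-61297/17010 = -3.60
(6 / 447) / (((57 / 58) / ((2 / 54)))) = 116/229311 = 0.00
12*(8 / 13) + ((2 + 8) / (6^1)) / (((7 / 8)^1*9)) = 7.60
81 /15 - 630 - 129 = -753.60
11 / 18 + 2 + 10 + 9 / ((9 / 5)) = 17.61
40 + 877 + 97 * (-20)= -1023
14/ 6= 7/3 = 2.33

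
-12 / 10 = -1.20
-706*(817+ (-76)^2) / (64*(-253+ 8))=2327329/7840 = 296.85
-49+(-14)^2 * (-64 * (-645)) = 8090831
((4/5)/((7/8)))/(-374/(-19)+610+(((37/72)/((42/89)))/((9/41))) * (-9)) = 262656/168069445 = 0.00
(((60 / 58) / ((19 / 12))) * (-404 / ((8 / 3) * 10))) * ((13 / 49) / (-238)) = 35451/3212881 = 0.01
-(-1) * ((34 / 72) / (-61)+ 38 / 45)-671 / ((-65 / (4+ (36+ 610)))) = 73684987/10980 = 6710.84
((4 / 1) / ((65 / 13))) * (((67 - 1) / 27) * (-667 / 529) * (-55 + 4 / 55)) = 233624/1725 = 135.43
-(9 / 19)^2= -81/361 = -0.22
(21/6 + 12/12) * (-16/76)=-18/19 = -0.95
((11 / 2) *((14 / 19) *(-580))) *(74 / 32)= -413105/76 = -5435.59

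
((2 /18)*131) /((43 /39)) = 1703/129 = 13.20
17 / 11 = 1.55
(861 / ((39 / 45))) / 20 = 2583/52 = 49.67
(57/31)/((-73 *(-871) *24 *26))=19/409983184 = 0.00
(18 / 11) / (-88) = -9/484 = -0.02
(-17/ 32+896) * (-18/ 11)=-23445/16 = -1465.31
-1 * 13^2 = -169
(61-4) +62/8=259/4 = 64.75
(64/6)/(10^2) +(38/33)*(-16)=-15112/825 = -18.32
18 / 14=1.29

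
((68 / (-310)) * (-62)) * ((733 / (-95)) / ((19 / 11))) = -548284/9025 = -60.75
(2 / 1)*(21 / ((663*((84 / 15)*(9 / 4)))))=10/1989 = 0.01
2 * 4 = 8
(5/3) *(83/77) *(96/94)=1.83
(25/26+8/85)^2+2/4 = 7884939/4884100 = 1.61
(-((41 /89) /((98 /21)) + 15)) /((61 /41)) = -771333/76006 = -10.15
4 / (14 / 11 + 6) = 11/20 = 0.55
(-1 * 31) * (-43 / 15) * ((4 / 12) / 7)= 1333/315 = 4.23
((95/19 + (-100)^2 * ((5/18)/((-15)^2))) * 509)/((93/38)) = 27175510/7533 = 3607.53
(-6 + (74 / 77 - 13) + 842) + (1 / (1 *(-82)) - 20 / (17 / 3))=88062181/107338 = 820.42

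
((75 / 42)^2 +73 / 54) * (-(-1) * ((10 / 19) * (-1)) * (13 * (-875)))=195235625/7182 = 27184.02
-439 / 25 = -17.56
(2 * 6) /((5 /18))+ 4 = 236/5 = 47.20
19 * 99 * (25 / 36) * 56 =73150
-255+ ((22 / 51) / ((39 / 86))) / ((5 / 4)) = -2528407/9945 = -254.24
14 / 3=4.67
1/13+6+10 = 209/13 = 16.08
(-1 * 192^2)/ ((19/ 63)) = -2322432/19 = -122233.26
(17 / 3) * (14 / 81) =238/243 = 0.98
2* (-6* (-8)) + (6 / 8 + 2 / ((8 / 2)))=389/4 = 97.25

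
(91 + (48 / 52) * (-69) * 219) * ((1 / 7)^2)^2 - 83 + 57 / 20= -53637419/624260 = -85.92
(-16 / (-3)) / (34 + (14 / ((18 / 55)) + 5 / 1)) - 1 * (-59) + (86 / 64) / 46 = 86987/1472 = 59.09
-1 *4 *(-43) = 172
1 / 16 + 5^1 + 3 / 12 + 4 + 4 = 213/16 = 13.31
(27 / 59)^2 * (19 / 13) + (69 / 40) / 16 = 0.41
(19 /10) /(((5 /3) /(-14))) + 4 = -299/25 = -11.96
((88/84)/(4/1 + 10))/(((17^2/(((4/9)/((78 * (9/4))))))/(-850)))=-4400/7894341 = 0.00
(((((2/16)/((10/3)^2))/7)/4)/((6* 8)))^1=3/358400 = 0.00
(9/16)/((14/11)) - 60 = -13341/224 = -59.56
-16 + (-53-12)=-81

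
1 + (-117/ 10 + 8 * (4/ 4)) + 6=3.30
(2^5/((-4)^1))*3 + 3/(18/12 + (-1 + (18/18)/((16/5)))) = -264/13 = -20.31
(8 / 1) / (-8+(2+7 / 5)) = -40/23 = -1.74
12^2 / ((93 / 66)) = 3168/31 = 102.19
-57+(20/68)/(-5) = -970/17 = -57.06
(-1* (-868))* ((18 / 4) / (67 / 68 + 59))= 265608/4079 = 65.12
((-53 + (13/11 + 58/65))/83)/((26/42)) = -764652/771485 = -0.99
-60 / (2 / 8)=-240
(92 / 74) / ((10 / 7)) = 161/185 = 0.87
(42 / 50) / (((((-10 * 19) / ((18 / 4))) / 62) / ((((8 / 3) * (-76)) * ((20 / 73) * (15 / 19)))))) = 374976/6935 = 54.07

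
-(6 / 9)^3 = -8/27 = -0.30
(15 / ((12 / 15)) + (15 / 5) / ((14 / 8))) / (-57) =-191/532 = -0.36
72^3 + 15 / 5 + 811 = 374062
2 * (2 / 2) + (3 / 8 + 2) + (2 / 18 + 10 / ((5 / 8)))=1475/72 = 20.49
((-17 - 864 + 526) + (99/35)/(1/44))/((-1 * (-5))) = -8069/175 = -46.11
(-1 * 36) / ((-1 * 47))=36/47 = 0.77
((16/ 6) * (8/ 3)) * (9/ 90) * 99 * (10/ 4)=176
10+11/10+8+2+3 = 241/10 = 24.10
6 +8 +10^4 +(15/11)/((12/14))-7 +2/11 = 10008.77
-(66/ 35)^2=-4356/1225 = -3.56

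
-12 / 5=-2.40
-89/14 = -6.36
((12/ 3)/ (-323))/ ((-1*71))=4/22933 = 0.00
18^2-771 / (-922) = 299499/922 = 324.84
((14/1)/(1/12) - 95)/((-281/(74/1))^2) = 5.06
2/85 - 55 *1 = -4673/85 = -54.98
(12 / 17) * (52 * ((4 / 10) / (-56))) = -156/595 = -0.26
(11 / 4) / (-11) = -1/4 = -0.25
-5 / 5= -1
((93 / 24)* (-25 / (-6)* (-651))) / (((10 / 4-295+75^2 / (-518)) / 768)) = 26610.05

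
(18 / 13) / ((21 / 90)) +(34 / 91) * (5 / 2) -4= 261/91 = 2.87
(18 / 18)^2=1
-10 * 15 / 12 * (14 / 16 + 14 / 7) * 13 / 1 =-7475/16 = -467.19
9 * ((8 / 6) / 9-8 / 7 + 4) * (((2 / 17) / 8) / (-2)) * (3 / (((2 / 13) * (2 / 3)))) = -2769/476 = -5.82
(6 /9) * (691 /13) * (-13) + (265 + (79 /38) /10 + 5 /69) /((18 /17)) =-99170173/471960 = -210.12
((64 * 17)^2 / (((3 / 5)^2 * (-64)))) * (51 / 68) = -115600/3 = -38533.33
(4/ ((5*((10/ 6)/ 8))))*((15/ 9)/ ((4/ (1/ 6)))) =0.27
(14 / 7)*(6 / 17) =12/17 = 0.71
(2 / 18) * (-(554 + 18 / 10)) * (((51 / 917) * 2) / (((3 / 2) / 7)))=-188972/5895 = -32.06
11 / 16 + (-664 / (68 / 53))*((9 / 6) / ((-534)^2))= 4426085/6463536 = 0.68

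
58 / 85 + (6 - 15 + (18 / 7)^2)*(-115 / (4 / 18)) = 10298759/8330 = 1236.35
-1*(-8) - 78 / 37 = 5.89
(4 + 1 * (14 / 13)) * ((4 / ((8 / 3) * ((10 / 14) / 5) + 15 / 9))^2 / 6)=77616/24037 = 3.23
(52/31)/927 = 52/28737 = 0.00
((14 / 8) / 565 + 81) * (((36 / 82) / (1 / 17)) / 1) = 604.56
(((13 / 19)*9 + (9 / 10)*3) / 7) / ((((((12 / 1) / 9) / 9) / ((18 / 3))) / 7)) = 136323/380 = 358.74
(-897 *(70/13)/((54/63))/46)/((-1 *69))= 245/138 = 1.78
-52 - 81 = -133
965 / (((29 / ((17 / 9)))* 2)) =16405/522 = 31.43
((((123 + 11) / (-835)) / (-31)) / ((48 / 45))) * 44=2211/10354 = 0.21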